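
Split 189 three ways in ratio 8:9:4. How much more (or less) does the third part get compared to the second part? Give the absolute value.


Total parts = 8 + 9 + 4 = 21
Value per part = 189 / 21 = 9
Shares: 8*9=72, 9*9=81, 4*9=36
Third share = 36, second share = 81
Difference = |36 - 81| = 45

45


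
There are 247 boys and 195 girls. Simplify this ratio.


Find GCD(247, 195)
GCD = 13
Divide both by 13: 247/13 = 19, 195/13 = 15
Simplified ratio = 19:15

19:15


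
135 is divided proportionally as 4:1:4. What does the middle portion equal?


Ratio = 4:1:4
Total parts = 4 + 1 + 4 = 9
Value per part = 135 / 9 = 15
First share = 4 * 15 = 60
Middle share = 1 * 15 = 15
Third share = 4 * 15 = 60

15


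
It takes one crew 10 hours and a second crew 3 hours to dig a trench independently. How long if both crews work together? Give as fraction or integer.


Rate of A = 1/10 job per hour
Rate of B = 1/3 job per hour
Combined rate = 1/10 + 1/3
Find common denominator: (3 + 10)/(10*3) = 13/30
Combined rate = 13/30 job per hour
Time together = 1 / (13/30) = 30/13 hours

30/13


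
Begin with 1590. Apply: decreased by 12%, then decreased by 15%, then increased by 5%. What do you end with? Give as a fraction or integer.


Start: 1590
Step 1: decrease by 12% => multiply by 88/100
  1590 * 88/100 = 6996/5
Step 2: decrease by 15% => multiply by 85/100
  6996/5 * 85/100 = 29733/25
Step 3: increase by 5% => multiply by 105/100
  29733/25 * 105/100 = 624393/500
Final value = 624393/500

624393/500


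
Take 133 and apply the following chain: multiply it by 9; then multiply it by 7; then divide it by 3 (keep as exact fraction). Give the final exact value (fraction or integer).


Start with 133.
Step 1: Multiply by 9: 133 * 9 = 1197
Step 2: Multiply by 7: 1197 * 7 = 8379
Step 3: Divide by 3: 8379 / 3 = 2793
Final result = 2793

2793


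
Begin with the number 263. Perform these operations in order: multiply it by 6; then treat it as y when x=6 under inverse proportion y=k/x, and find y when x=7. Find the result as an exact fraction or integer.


Start with 263.
Step 1: Multiply by 6: 263 * 6 = 1578
Step 2: Inverse prop: k = (1578)*6; new y = k/7 = 1578*6/7 = 9468/7
Final result = 9468/7

9468/7


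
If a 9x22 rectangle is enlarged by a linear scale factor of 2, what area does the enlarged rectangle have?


Original dimensions: 9 x 22
Enlargement factor = 2
New width = 9 * 2 = 18
New height = 22 * 2 = 44
New area = 18 * 44 = 792

792


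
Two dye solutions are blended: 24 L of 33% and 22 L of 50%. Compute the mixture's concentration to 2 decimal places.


Solute in mixture 1 = 33% of 24 L = 24*33/100 = 198/25 L
Solute in mixture 2 = 50% of 22 L = 22*50/100 = 11 L
Total solute = 198/25 + 11 = 473/25 L
Total volume = 24 + 22 = 46 L
Final concentration = 473/25/46 * 100 = 41.13%

41.13


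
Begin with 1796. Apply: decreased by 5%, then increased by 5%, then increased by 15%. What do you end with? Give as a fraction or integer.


Start: 1796
Step 1: decrease by 5% => multiply by 95/100
  1796 * 95/100 = 8531/5
Step 2: increase by 5% => multiply by 105/100
  8531/5 * 105/100 = 179151/100
Step 3: increase by 15% => multiply by 115/100
  179151/100 * 115/100 = 4120473/2000
Final value = 4120473/2000

4120473/2000


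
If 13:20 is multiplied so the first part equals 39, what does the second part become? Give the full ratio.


Original ratio: 13:20
First term target: 39
Scale factor = 39 / 13 = 3
Multiply second term: 20 * 3 = 60
Equivalent ratio = 39:60

39:60


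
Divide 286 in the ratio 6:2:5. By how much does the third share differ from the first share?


Total parts = 6 + 2 + 5 = 13
Value per part = 286 / 13 = 22
Shares: 6*22=132, 2*22=44, 5*22=110
Third share = 110, first share = 132
Difference = |110 - 132| = 22

22


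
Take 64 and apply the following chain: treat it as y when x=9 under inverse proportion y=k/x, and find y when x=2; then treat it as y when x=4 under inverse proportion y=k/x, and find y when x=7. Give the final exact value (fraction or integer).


Start with 64.
Step 1: Inverse prop: k = (64)*9; new y = k/2 = 64*9/2 = 288
Step 2: Inverse prop: k = (288)*4; new y = k/7 = 288*4/7 = 1152/7
Final result = 1152/7

1152/7


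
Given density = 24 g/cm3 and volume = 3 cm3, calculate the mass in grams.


Using mass = density * volume
Density = 24 g/cm3
Volume = 3 cm3
Mass = 24 * 3
= 72 g

72


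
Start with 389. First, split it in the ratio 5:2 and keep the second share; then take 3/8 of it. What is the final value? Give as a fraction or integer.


Start with 389.
Step 1: Split 5:2, second share = 389 * 2/7 = 778/7
Step 2: Take 3/8: 778/7 * 3/8 = 1167/28
Final result = 1167/28

1167/28


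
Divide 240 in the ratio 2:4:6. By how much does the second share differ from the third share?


Total parts = 2 + 4 + 6 = 12
Value per part = 240 / 12 = 20
Shares: 2*20=40, 4*20=80, 6*20=120
Second share = 80, third share = 120
Difference = |80 - 120| = 40

40


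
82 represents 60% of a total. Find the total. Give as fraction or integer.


Given: 82 is 60% of the whole
Set up: 82 = 60/100 * whole
whole = 82 * 100 / 60
whole = 8200 / 60
whole = 410/3

410/3


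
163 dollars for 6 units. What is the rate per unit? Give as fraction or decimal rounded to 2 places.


Total dollars = 163
Number of units = 6
Unit rate = 163 / 6
= 27.17 dollars per unit

27.17


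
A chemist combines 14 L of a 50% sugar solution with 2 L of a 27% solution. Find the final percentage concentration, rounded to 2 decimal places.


Solute in mixture 1 = 50% of 14 L = 14*50/100 = 7 L
Solute in mixture 2 = 27% of 2 L = 2*27/100 = 27/50 L
Total solute = 7 + 27/50 = 377/50 L
Total volume = 14 + 2 = 16 L
Final concentration = 377/50/16 * 100 = 47.13%

47.13


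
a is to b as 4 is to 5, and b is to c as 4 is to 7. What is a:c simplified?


Given a:b = 4:5 and b:c = 4:7
Make b consistent. Multiply first ratio by 4: a:b = 16:20
Multiply second ratio by 5: b:c = 20:35
Now b = 20 in both, so a:b:c = 16:20:35
Therefore a:c = 16:35
Simplify by GCD: a:c = 16:35

16:35


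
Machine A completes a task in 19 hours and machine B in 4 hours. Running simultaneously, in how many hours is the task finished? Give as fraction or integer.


Rate of A = 1/19 job per hour
Rate of B = 1/4 job per hour
Combined rate = 1/19 + 1/4
Find common denominator: (4 + 19)/(19*4) = 23/76
Combined rate = 23/76 job per hour
Time together = 1 / (23/76) = 76/23 hours

76/23


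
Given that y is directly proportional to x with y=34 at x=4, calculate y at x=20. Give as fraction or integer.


Direct proportion: y = kx
Find k: k = 34/4 = 17/2
Compute y at x=20: y = 17/2 * 20
y = 170

170


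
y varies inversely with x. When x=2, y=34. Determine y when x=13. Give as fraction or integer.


Inverse proportion: y = k/x
Find k: k = 2 * 34 = 68
Compute y at x=13: y = 68/13
y = 68/13

68/13


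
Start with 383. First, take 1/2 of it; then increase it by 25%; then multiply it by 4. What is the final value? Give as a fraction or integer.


Start with 383.
Step 1: Take 1/2: 383 * 1/2 = 383/2
Step 2: Increase by 25%: 383/2 * 125/100 = 1915/8
Step 3: Multiply by 4: 1915/8 * 4 = 1915/2
Final result = 1915/2

1915/2


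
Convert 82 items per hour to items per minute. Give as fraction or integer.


Converting from per hour to per minute
Rate = 82 items per hour
Divide by 60: 82/60
= 41/30 items per minute

41/30


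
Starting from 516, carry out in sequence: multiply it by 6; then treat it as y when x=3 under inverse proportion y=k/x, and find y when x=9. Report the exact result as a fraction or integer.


Start with 516.
Step 1: Multiply by 6: 516 * 6 = 3096
Step 2: Inverse prop: k = (3096)*3; new y = k/9 = 3096*3/9 = 1032
Final result = 1032

1032


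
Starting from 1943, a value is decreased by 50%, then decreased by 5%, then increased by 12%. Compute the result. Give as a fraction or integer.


Start: 1943
Step 1: decrease by 50% => multiply by 50/100
  1943 * 50/100 = 1943/2
Step 2: decrease by 5% => multiply by 95/100
  1943/2 * 95/100 = 36917/40
Step 3: increase by 12% => multiply by 112/100
  36917/40 * 112/100 = 258419/250
Final value = 258419/250

258419/250


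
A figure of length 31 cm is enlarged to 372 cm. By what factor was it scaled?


Original length = 31 cm
Scaled length = 372 cm
Scale factor = 372 / 31
= 12

12


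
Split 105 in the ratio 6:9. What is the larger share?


Total parts = 6 + 9 = 15
Value per part = 105 / 15 = 7
First share = 6 * 7 = 42
Second share = 9 * 7 = 63
Larger share = 63

63


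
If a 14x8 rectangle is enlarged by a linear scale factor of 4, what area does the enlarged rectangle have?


Original dimensions: 14 x 8
Enlargement factor = 4
New width = 14 * 4 = 56
New height = 8 * 4 = 32
New area = 56 * 32 = 1792

1792


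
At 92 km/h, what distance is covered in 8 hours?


Using distance = speed * time
Speed = 92 km/h
Time = 8 hours
Distance = 92 * 8
= 736 km

736


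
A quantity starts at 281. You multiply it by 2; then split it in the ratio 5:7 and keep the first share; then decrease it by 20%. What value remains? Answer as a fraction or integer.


Start with 281.
Step 1: Multiply by 2: 281 * 2 = 562
Step 2: Split 5:7, first share = 562 * 5/12 = 1405/6
Step 3: Decrease by 20%: 1405/6 * 80/100 = 562/3
Final result = 562/3

562/3


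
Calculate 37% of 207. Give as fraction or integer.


Compute 37% of 207
Convert percentage: 37% = 37/100
Multiply: 207 * 37/100
= 7659/100
= 7659/100

7659/100


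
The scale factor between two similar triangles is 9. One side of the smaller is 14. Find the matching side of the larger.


Similar triangles have proportional sides
Scale factor = 9
Smaller side = 14
Corresponding larger side = 14 * 9
= 126

126


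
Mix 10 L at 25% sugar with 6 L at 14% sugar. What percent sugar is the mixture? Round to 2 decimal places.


Solute in mixture 1 = 25% of 10 L = 10*25/100 = 5/2 L
Solute in mixture 2 = 14% of 6 L = 6*14/100 = 21/25 L
Total solute = 5/2 + 21/25 = 167/50 L
Total volume = 10 + 6 = 16 L
Final concentration = 167/50/16 * 100 = 20.88%

20.88


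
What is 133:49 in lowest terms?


Find GCD(133, 49)
GCD = 7
Divide both by 7: 133/7 = 19, 49/7 = 7
Simplified ratio = 19:7

19:7


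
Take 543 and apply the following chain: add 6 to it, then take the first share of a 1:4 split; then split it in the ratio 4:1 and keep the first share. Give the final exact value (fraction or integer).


Start with 543.
Step 1: Add 6: 543+6=549; split 1:4 first = 549*1/5 = 549/5
Step 2: Split 4:1, first share = 549/5 * 4/5 = 2196/25
Final result = 2196/25

2196/25


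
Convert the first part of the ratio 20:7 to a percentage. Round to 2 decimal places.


Total parts = 20 + 7 = 27
First part fraction = 20/27
Percentage = (20/27) * 100
= 0.740741 * 100
= 74.07%

74.07


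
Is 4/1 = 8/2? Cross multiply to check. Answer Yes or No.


Cross multiply to check 4/1 = 8/2
Left cross product: 4 * 2 = 8
Right cross product: 1 * 8 = 8
8 = 8
Equal, so proportions match => Yes

Yes


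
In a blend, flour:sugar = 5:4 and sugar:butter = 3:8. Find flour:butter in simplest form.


Given a:b = 5:4 and b:c = 3:8
Make b consistent. Multiply first ratio by 3: a:b = 15:12
Multiply second ratio by 4: b:c = 12:32
Now b = 12 in both, so a:b:c = 15:12:32
Therefore a:c = 15:32
Simplify by GCD: a:c = 15:32

15:32


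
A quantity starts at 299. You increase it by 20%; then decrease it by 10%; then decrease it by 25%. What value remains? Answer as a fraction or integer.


Start with 299.
Step 1: Increase by 20%: 299 * 120/100 = 1794/5
Step 2: Decrease by 10%: 1794/5 * 90/100 = 8073/25
Step 3: Decrease by 25%: 8073/25 * 75/100 = 24219/100
Final result = 24219/100

24219/100


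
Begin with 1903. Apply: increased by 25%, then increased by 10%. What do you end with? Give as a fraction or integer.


Start: 1903
Step 1: increase by 25% => multiply by 125/100
  1903 * 125/100 = 9515/4
Step 2: increase by 10% => multiply by 110/100
  9515/4 * 110/100 = 20933/8
Final value = 20933/8

20933/8


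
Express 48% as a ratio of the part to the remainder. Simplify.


Part = 48%, Remainder = 52%
Ratio = 48:52
GCD(48, 52) = 4
Simplify: 12:13 = 12:13

12:13


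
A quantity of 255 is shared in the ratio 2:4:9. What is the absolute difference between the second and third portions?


Total parts = 2 + 4 + 9 = 15
Value per part = 255 / 15 = 17
Shares: 2*17=34, 4*17=68, 9*17=153
Second share = 68, third share = 153
Difference = |68 - 153| = 85

85


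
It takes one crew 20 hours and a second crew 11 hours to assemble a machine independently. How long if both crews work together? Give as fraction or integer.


Rate of A = 1/20 job per hour
Rate of B = 1/11 job per hour
Combined rate = 1/20 + 1/11
Find common denominator: (11 + 20)/(20*11) = 31/220
Combined rate = 31/220 job per hour
Time together = 1 / (31/220) = 220/31 hours

220/31


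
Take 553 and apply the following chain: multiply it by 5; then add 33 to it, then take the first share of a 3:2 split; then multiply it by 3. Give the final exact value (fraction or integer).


Start with 553.
Step 1: Multiply by 5: 553 * 5 = 2765
Step 2: Add 33: 2765+33=2798; split 3:2 first = 2798*3/5 = 8394/5
Step 3: Multiply by 3: 8394/5 * 3 = 25182/5
Final result = 25182/5

25182/5


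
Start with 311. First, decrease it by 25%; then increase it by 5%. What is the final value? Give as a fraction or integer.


Start with 311.
Step 1: Decrease by 25%: 311 * 75/100 = 933/4
Step 2: Increase by 5%: 933/4 * 105/100 = 19593/80
Final result = 19593/80

19593/80


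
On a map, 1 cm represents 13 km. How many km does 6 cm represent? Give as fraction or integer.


Map scale: 1 cm = 13 km
Measured distance on map = 6 cm
Set up proportion: 6 * 13 / 1
= 78 / 1
= 78 km

78


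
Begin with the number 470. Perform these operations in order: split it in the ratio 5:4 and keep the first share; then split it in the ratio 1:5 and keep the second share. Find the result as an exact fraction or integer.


Start with 470.
Step 1: Split 5:4, first share = 470 * 5/9 = 2350/9
Step 2: Split 1:5, second share = 2350/9 * 5/6 = 5875/27
Final result = 5875/27

5875/27


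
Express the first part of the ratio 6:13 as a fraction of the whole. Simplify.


Total parts = 6 + 13 = 19
First part fraction = 6/19
Simplify: 6/19 = 6/19

6/19


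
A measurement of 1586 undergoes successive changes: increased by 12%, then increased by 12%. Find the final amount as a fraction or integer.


Start: 1586
Step 1: increase by 12% => multiply by 112/100
  1586 * 112/100 = 44408/25
Step 2: increase by 12% => multiply by 112/100
  44408/25 * 112/100 = 1243424/625
Final value = 1243424/625

1243424/625


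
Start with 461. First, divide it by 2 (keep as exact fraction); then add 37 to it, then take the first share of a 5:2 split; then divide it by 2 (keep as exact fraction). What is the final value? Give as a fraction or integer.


Start with 461.
Step 1: Divide by 2: 461 / 2 = 461/2
Step 2: Add 37: 461/2+37=535/2; split 5:2 first = 535/2*5/7 = 2675/14
Step 3: Divide by 2: 2675/14 / 2 = 2675/28
Final result = 2675/28

2675/28


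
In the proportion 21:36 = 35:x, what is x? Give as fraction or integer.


Setting up: 21/36 = 35/x
Cross multiply: 21 * x = 36 * 35
21x = 1260
x = 1260/21
x = 60

60


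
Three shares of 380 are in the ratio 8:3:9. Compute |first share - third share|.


Total parts = 8 + 3 + 9 = 20
Value per part = 380 / 20 = 19
Shares: 8*19=152, 3*19=57, 9*19=171
First share = 152, third share = 171
Difference = |152 - 171| = 19

19


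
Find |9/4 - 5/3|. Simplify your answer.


Simplify: 9/4 = 9/4 and 5/3 = 5/3
Find common denominator: LCD = 12
Convert: 27/12 and 20/12
Difference = |27 - 20|/12 = 7/12
Simplified = 7/12

7/12


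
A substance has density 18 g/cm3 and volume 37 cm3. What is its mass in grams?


Using mass = density * volume
Density = 18 g/cm3
Volume = 37 cm3
Mass = 18 * 37
= 666 g

666


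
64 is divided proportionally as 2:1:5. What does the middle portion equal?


Ratio = 2:1:5
Total parts = 2 + 1 + 5 = 8
Value per part = 64 / 8 = 8
First share = 2 * 8 = 16
Middle share = 1 * 8 = 8
Third share = 5 * 8 = 40

8


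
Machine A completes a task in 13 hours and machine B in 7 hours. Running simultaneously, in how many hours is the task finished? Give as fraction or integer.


Rate of A = 1/13 job per hour
Rate of B = 1/7 job per hour
Combined rate = 1/13 + 1/7
Find common denominator: (7 + 13)/(13*7) = 20/91
Combined rate = 20/91 job per hour
Time together = 1 / (20/91) = 91/20 hours

91/20


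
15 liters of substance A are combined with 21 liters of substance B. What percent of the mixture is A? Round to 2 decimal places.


Volume of A = 15 L
Volume of B = 21 L
Total volume = 15 + 21 = 36 L
Percentage of A = (15/36) * 100
= 41.67%

41.67


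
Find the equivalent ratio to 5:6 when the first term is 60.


Original ratio: 5:6
First term target: 60
Scale factor = 60 / 5 = 12
Multiply second term: 6 * 12 = 72
Equivalent ratio = 60:72

60:72


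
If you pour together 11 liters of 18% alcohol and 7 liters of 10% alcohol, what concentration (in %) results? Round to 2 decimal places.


Solute in mixture 1 = 18% of 11 L = 11*18/100 = 99/50 L
Solute in mixture 2 = 10% of 7 L = 7*10/100 = 7/10 L
Total solute = 99/50 + 7/10 = 67/25 L
Total volume = 11 + 7 = 18 L
Final concentration = 67/25/18 * 100 = 14.89%

14.89


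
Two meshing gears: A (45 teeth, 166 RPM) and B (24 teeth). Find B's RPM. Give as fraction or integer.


Gear ratio: teeth_A * RPM_A = teeth_B * RPM_B
45 * 166 = 24 * RPM_B
7470 = 24 * RPM_B
RPM_B = 7470 / 24
RPM_B = 1245/4

1245/4


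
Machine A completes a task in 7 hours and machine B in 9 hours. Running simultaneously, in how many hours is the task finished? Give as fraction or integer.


Rate of A = 1/7 job per hour
Rate of B = 1/9 job per hour
Combined rate = 1/7 + 1/9
Find common denominator: (9 + 7)/(7*9) = 16/63
Combined rate = 16/63 job per hour
Time together = 1 / (16/63) = 63/16 hours

63/16


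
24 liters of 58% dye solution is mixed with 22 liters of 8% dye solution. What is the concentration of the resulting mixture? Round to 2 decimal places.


Solute in mixture 1 = 58% of 24 L = 24*58/100 = 348/25 L
Solute in mixture 2 = 8% of 22 L = 22*8/100 = 44/25 L
Total solute = 348/25 + 44/25 = 392/25 L
Total volume = 24 + 22 = 46 L
Final concentration = 392/25/46 * 100 = 34.09%

34.09


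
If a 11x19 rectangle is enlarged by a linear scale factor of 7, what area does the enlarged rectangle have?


Original dimensions: 11 x 19
Enlargement factor = 7
New width = 11 * 7 = 77
New height = 19 * 7 = 133
New area = 77 * 133 = 10241

10241


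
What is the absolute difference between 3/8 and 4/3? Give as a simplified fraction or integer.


Simplify: 3/8 = 3/8 and 4/3 = 4/3
Find common denominator: LCD = 24
Convert: 9/24 and 32/24
Difference = |9 - 32|/24 = 23/24
Simplified = 23/24

23/24


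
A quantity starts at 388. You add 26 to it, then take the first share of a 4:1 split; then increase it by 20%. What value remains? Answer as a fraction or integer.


Start with 388.
Step 1: Add 26: 388+26=414; split 4:1 first = 414*4/5 = 1656/5
Step 2: Increase by 20%: 1656/5 * 120/100 = 9936/25
Final result = 9936/25

9936/25


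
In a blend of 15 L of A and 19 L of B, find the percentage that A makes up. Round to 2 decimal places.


Volume of A = 15 L
Volume of B = 19 L
Total volume = 15 + 19 = 34 L
Percentage of A = (15/34) * 100
= 44.12%

44.12


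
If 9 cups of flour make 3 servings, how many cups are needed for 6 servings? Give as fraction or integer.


Original: 9 cups for 3 servings
Target servings = 6
Scaling factor = 6/3
New amount = 9 * 6/3
= 54/3
= 18 cups

18


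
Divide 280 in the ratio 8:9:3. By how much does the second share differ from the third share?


Total parts = 8 + 9 + 3 = 20
Value per part = 280 / 20 = 14
Shares: 8*14=112, 9*14=126, 3*14=42
Second share = 126, third share = 42
Difference = |126 - 42| = 84

84


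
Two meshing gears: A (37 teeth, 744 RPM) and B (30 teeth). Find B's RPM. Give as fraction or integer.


Gear ratio: teeth_A * RPM_A = teeth_B * RPM_B
37 * 744 = 30 * RPM_B
27528 = 30 * RPM_B
RPM_B = 27528 / 30
RPM_B = 4588/5

4588/5


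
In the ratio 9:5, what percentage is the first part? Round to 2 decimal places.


Total parts = 9 + 5 = 14
First part fraction = 9/14
Percentage = (9/14) * 100
= 0.642857 * 100
= 64.29%

64.29


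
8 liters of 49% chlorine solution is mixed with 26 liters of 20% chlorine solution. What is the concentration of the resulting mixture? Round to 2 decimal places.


Solute in mixture 1 = 49% of 8 L = 8*49/100 = 98/25 L
Solute in mixture 2 = 20% of 26 L = 26*20/100 = 26/5 L
Total solute = 98/25 + 26/5 = 228/25 L
Total volume = 8 + 26 = 34 L
Final concentration = 228/25/34 * 100 = 26.82%

26.82


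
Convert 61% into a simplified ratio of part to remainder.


Part = 61%, Remainder = 39%
Ratio = 61:39
GCD(61, 39) = 1
Simplify: 61:39 = 61:39

61:39


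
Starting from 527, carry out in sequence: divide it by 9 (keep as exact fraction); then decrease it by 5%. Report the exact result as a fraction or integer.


Start with 527.
Step 1: Divide by 9: 527 / 9 = 527/9
Step 2: Decrease by 5%: 527/9 * 95/100 = 10013/180
Final result = 10013/180

10013/180


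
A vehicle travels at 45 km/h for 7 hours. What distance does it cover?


Using distance = speed * time
Speed = 45 km/h
Time = 7 hours
Distance = 45 * 7
= 315 km

315


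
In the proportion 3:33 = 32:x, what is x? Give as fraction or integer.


Setting up: 3/33 = 32/x
Cross multiply: 3 * x = 33 * 32
3x = 1056
x = 1056/3
x = 352

352


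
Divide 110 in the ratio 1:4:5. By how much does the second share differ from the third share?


Total parts = 1 + 4 + 5 = 10
Value per part = 110 / 10 = 11
Shares: 1*11=11, 4*11=44, 5*11=55
Second share = 44, third share = 55
Difference = |44 - 55| = 11

11


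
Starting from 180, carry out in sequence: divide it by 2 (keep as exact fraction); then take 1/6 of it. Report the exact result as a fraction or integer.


Start with 180.
Step 1: Divide by 2: 180 / 2 = 90
Step 2: Take 1/6: 90 * 1/6 = 15
Final result = 15

15


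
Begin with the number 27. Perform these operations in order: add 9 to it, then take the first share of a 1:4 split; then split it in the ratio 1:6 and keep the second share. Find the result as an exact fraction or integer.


Start with 27.
Step 1: Add 9: 27+9=36; split 1:4 first = 36*1/5 = 36/5
Step 2: Split 1:6, second share = 36/5 * 6/7 = 216/35
Final result = 216/35

216/35


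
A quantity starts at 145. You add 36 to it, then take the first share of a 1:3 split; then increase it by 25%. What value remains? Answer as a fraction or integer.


Start with 145.
Step 1: Add 36: 145+36=181; split 1:3 first = 181*1/4 = 181/4
Step 2: Increase by 25%: 181/4 * 125/100 = 905/16
Final result = 905/16

905/16


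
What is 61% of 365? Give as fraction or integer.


Compute 61% of 365
Convert percentage: 61% = 61/100
Multiply: 365 * 61/100
= 22265/100
= 4453/20

4453/20


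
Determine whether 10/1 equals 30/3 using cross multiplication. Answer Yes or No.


Cross multiply to check 10/1 = 30/3
Left cross product: 10 * 3 = 30
Right cross product: 1 * 30 = 30
30 = 30
Equal, so proportions match => Yes

Yes


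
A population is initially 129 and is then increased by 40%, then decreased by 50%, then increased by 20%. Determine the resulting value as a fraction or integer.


Start: 129
Step 1: increase by 40% => multiply by 140/100
  129 * 140/100 = 903/5
Step 2: decrease by 50% => multiply by 50/100
  903/5 * 50/100 = 903/10
Step 3: increase by 20% => multiply by 120/100
  903/10 * 120/100 = 2709/25
Final value = 2709/25

2709/25


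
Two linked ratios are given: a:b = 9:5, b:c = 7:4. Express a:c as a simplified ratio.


Given a:b = 9:5 and b:c = 7:4
Make b consistent. Multiply first ratio by 7: a:b = 63:35
Multiply second ratio by 5: b:c = 35:20
Now b = 35 in both, so a:b:c = 63:35:20
Therefore a:c = 63:20
Simplify by GCD: a:c = 63:20

63:20


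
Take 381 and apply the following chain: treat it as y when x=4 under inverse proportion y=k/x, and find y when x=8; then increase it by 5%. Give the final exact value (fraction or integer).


Start with 381.
Step 1: Inverse prop: k = (381)*4; new y = k/8 = 381*4/8 = 381/2
Step 2: Increase by 5%: 381/2 * 105/100 = 8001/40
Final result = 8001/40

8001/40


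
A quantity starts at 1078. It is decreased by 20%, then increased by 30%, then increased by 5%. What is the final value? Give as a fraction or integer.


Start: 1078
Step 1: decrease by 20% => multiply by 80/100
  1078 * 80/100 = 4312/5
Step 2: increase by 30% => multiply by 130/100
  4312/5 * 130/100 = 28028/25
Step 3: increase by 5% => multiply by 105/100
  28028/25 * 105/100 = 147147/125
Final value = 147147/125

147147/125


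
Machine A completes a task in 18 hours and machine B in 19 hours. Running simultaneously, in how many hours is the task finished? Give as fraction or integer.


Rate of A = 1/18 job per hour
Rate of B = 1/19 job per hour
Combined rate = 1/18 + 1/19
Find common denominator: (19 + 18)/(18*19) = 37/342
Combined rate = 37/342 job per hour
Time together = 1 / (37/342) = 342/37 hours

342/37


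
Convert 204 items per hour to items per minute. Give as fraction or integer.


Converting from per hour to per minute
Rate = 204 items per hour
Divide by 60: 204/60
= 17/5 items per minute

17/5


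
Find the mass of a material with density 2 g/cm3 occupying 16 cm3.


Using mass = density * volume
Density = 2 g/cm3
Volume = 16 cm3
Mass = 2 * 16
= 32 g

32


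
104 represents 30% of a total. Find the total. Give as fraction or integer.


Given: 104 is 30% of the whole
Set up: 104 = 30/100 * whole
whole = 104 * 100 / 30
whole = 10400 / 30
whole = 1040/3

1040/3


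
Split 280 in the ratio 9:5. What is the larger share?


Total parts = 9 + 5 = 14
Value per part = 280 / 14 = 20
First share = 9 * 20 = 180
Second share = 5 * 20 = 100
Larger share = 180

180


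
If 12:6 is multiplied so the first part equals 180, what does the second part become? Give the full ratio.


Original ratio: 12:6
First term target: 180
Scale factor = 180 / 12 = 15
Multiply second term: 6 * 15 = 90
Equivalent ratio = 180:90

180:90


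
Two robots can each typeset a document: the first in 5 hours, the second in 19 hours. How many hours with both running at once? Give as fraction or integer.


Rate of A = 1/5 job per hour
Rate of B = 1/19 job per hour
Combined rate = 1/5 + 1/19
Find common denominator: (19 + 5)/(5*19) = 24/95
Combined rate = 24/95 job per hour
Time together = 1 / (24/95) = 95/24 hours

95/24


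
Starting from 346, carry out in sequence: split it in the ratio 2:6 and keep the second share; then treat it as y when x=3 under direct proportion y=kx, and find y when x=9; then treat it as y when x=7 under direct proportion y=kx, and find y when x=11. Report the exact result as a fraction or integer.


Start with 346.
Step 1: Split 2:6, second share = 346 * 6/8 = 519/2
Step 2: Direct prop: k = (519/2)/3; new y = k*9 = 519/2*9/3 = 1557/2
Step 3: Direct prop: k = (1557/2)/7; new y = k*11 = 1557/2*11/7 = 17127/14
Final result = 17127/14

17127/14


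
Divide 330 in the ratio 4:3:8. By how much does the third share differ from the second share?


Total parts = 4 + 3 + 8 = 15
Value per part = 330 / 15 = 22
Shares: 4*22=88, 3*22=66, 8*22=176
Third share = 176, second share = 66
Difference = |176 - 66| = 110

110


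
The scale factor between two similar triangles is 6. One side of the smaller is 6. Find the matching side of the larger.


Similar triangles have proportional sides
Scale factor = 6
Smaller side = 6
Corresponding larger side = 6 * 6
= 36

36


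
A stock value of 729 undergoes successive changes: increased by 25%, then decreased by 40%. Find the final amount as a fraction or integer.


Start: 729
Step 1: increase by 25% => multiply by 125/100
  729 * 125/100 = 3645/4
Step 2: decrease by 40% => multiply by 60/100
  3645/4 * 60/100 = 2187/4
Final value = 2187/4

2187/4


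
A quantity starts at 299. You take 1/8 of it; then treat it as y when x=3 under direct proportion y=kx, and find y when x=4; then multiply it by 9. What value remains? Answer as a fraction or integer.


Start with 299.
Step 1: Take 1/8: 299 * 1/8 = 299/8
Step 2: Direct prop: k = (299/8)/3; new y = k*4 = 299/8*4/3 = 299/6
Step 3: Multiply by 9: 299/6 * 9 = 897/2
Final result = 897/2

897/2


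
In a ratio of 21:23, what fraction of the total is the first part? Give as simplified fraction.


Total parts = 21 + 23 = 44
First part fraction = 21/44
Simplify: 21/44 = 21/44

21/44


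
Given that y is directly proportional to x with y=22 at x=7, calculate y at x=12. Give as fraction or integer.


Direct proportion: y = kx
Find k: k = 22/7 = 22/7
Compute y at x=12: y = 22/7 * 12
y = 264/7

264/7


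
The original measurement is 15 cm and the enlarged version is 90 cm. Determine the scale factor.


Original length = 15 cm
Scaled length = 90 cm
Scale factor = 90 / 15
= 6

6


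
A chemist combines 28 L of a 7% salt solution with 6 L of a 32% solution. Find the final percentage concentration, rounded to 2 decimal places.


Solute in mixture 1 = 7% of 28 L = 28*7/100 = 49/25 L
Solute in mixture 2 = 32% of 6 L = 6*32/100 = 48/25 L
Total solute = 49/25 + 48/25 = 97/25 L
Total volume = 28 + 6 = 34 L
Final concentration = 97/25/34 * 100 = 11.41%

11.41


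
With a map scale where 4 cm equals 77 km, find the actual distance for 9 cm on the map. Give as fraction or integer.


Map scale: 4 cm = 77 km
Measured distance on map = 9 cm
Set up proportion: 9 * 77 / 4
= 693 / 4
= 693/4 km

693/4


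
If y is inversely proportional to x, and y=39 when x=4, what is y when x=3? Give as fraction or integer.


Inverse proportion: y = k/x
Find k: k = 4 * 39 = 156
Compute y at x=3: y = 156/3
y = 52

52


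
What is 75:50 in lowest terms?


Find GCD(75, 50)
GCD = 25
Divide both by 25: 75/25 = 3, 50/25 = 2
Simplified ratio = 3:2

3:2


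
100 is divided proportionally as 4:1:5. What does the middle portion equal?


Ratio = 4:1:5
Total parts = 4 + 1 + 5 = 10
Value per part = 100 / 10 = 10
First share = 4 * 10 = 40
Middle share = 1 * 10 = 10
Third share = 5 * 10 = 50

10


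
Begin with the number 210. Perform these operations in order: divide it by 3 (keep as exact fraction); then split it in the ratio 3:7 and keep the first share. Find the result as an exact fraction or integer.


Start with 210.
Step 1: Divide by 3: 210 / 3 = 70
Step 2: Split 3:7, first share = 70 * 3/10 = 21
Final result = 21

21


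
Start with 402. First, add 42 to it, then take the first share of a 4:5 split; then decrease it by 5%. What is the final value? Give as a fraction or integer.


Start with 402.
Step 1: Add 42: 402+42=444; split 4:5 first = 444*4/9 = 592/3
Step 2: Decrease by 5%: 592/3 * 95/100 = 2812/15
Final result = 2812/15

2812/15


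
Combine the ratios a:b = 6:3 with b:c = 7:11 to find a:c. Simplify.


Given a:b = 6:3 and b:c = 7:11
Make b consistent. Multiply first ratio by 7: a:b = 42:21
Multiply second ratio by 3: b:c = 21:33
Now b = 21 in both, so a:b:c = 42:21:33
Therefore a:c = 42:33
Simplify by GCD: a:c = 14:11

14:11


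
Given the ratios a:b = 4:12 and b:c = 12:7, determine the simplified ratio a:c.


Given a:b = 4:12 and b:c = 12:7
Make b consistent. Multiply first ratio by 12: a:b = 48:144
Multiply second ratio by 12: b:c = 144:84
Now b = 144 in both, so a:b:c = 48:144:84
Therefore a:c = 48:84
Simplify by GCD: a:c = 4:7

4:7


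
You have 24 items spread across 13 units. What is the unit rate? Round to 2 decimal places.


Total items = 24
Number of units = 13
Unit rate = 24 / 13
= 1.85 items per unit

1.85


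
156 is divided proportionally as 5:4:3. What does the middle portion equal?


Ratio = 5:4:3
Total parts = 5 + 4 + 3 = 12
Value per part = 156 / 12 = 13
First share = 5 * 13 = 65
Middle share = 4 * 13 = 52
Third share = 3 * 13 = 39

52


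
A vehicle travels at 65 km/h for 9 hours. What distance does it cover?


Using distance = speed * time
Speed = 65 km/h
Time = 9 hours
Distance = 65 * 9
= 585 km

585


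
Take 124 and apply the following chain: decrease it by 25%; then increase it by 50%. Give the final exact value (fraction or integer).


Start with 124.
Step 1: Decrease by 25%: 124 * 75/100 = 93
Step 2: Increase by 50%: 93 * 150/100 = 279/2
Final result = 279/2

279/2


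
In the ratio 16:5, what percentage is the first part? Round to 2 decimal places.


Total parts = 16 + 5 = 21
First part fraction = 16/21
Percentage = (16/21) * 100
= 0.761905 * 100
= 76.19%

76.19


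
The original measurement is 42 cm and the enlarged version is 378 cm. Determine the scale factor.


Original length = 42 cm
Scaled length = 378 cm
Scale factor = 378 / 42
= 9

9


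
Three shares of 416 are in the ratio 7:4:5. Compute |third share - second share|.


Total parts = 7 + 4 + 5 = 16
Value per part = 416 / 16 = 26
Shares: 7*26=182, 4*26=104, 5*26=130
Third share = 130, second share = 104
Difference = |130 - 104| = 26

26


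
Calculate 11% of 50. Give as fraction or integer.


Compute 11% of 50
Convert percentage: 11% = 11/100
Multiply: 50 * 11/100
= 550/100
= 11/2

11/2


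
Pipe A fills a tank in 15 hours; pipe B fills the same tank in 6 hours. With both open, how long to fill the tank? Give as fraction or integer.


Rate of A = 1/15 job per hour
Rate of B = 1/6 job per hour
Combined rate = 1/15 + 1/6
Find common denominator: (6 + 15)/(15*6) = 21/90
Combined rate = 7/30 job per hour
Time together = 1 / (7/30) = 30/7 hours

30/7


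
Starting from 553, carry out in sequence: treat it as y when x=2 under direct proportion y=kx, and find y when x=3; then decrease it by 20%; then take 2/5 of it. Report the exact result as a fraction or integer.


Start with 553.
Step 1: Direct prop: k = (553)/2; new y = k*3 = 553*3/2 = 1659/2
Step 2: Decrease by 20%: 1659/2 * 80/100 = 3318/5
Step 3: Take 2/5: 3318/5 * 2/5 = 6636/25
Final result = 6636/25

6636/25


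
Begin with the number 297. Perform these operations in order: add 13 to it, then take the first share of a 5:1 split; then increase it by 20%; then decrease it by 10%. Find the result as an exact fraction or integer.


Start with 297.
Step 1: Add 13: 297+13=310; split 5:1 first = 310*5/6 = 775/3
Step 2: Increase by 20%: 775/3 * 120/100 = 310
Step 3: Decrease by 10%: 310 * 90/100 = 279
Final result = 279

279


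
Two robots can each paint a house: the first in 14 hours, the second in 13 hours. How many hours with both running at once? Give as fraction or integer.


Rate of A = 1/14 job per hour
Rate of B = 1/13 job per hour
Combined rate = 1/14 + 1/13
Find common denominator: (13 + 14)/(14*13) = 27/182
Combined rate = 27/182 job per hour
Time together = 1 / (27/182) = 182/27 hours

182/27


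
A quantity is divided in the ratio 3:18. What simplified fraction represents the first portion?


Total parts = 3 + 18 = 21
First part fraction = 3/21
Simplify: 3/21 = 1/7

1/7


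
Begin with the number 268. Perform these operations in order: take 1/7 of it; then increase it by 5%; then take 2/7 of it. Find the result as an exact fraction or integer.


Start with 268.
Step 1: Take 1/7: 268 * 1/7 = 268/7
Step 2: Increase by 5%: 268/7 * 105/100 = 201/5
Step 3: Take 2/7: 201/5 * 2/7 = 402/35
Final result = 402/35

402/35


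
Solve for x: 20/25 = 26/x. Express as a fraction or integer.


Setting up: 20/25 = 26/x
Cross multiply: 20 * x = 25 * 26
20x = 650
x = 650/20
x = 65/2

65/2


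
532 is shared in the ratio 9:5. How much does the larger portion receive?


Total parts = 9 + 5 = 14
Value per part = 532 / 14 = 38
First share = 9 * 38 = 342
Second share = 5 * 38 = 190
Larger share = 342

342


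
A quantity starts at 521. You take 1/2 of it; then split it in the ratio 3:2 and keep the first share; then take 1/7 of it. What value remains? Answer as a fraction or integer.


Start with 521.
Step 1: Take 1/2: 521 * 1/2 = 521/2
Step 2: Split 3:2, first share = 521/2 * 3/5 = 1563/10
Step 3: Take 1/7: 1563/10 * 1/7 = 1563/70
Final result = 1563/70

1563/70


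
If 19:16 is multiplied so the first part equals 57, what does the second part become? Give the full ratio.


Original ratio: 19:16
First term target: 57
Scale factor = 57 / 19 = 3
Multiply second term: 16 * 3 = 48
Equivalent ratio = 57:48

57:48


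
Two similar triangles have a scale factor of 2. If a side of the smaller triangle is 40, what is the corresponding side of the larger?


Similar triangles have proportional sides
Scale factor = 2
Smaller side = 40
Corresponding larger side = 40 * 2
= 80

80


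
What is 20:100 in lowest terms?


Find GCD(20, 100)
GCD = 20
Divide both by 20: 20/20 = 1, 100/20 = 5
Simplified ratio = 1:5

1:5


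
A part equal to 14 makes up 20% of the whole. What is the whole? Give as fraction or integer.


Given: 14 is 20% of the whole
Set up: 14 = 20/100 * whole
whole = 14 * 100 / 20
whole = 1400 / 20
whole = 70

70


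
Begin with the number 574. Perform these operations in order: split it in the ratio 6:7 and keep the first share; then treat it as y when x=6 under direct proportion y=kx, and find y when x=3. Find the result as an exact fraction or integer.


Start with 574.
Step 1: Split 6:7, first share = 574 * 6/13 = 3444/13
Step 2: Direct prop: k = (3444/13)/6; new y = k*3 = 3444/13*3/6 = 1722/13
Final result = 1722/13

1722/13


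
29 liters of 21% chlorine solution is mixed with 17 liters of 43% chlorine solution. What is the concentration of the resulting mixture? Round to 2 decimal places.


Solute in mixture 1 = 21% of 29 L = 29*21/100 = 609/100 L
Solute in mixture 2 = 43% of 17 L = 17*43/100 = 731/100 L
Total solute = 609/100 + 731/100 = 67/5 L
Total volume = 29 + 17 = 46 L
Final concentration = 67/5/46 * 100 = 29.13%

29.13


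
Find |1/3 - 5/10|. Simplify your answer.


Simplify: 1/3 = 1/3 and 5/10 = 1/2
Find common denominator: LCD = 6
Convert: 2/6 and 3/6
Difference = |2 - 3|/6 = 1/6
Simplified = 1/6

1/6


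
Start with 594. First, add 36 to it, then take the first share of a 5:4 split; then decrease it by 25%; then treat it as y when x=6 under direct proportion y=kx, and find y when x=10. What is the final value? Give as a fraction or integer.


Start with 594.
Step 1: Add 36: 594+36=630; split 5:4 first = 630*5/9 = 350
Step 2: Decrease by 25%: 350 * 75/100 = 525/2
Step 3: Direct prop: k = (525/2)/6; new y = k*10 = 525/2*10/6 = 875/2
Final result = 875/2

875/2


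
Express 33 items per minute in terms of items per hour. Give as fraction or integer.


Converting from per minute to per hour
Rate = 33 items per minute
Multiply by 60: 33 * 60
= 1980 items per hour

1980


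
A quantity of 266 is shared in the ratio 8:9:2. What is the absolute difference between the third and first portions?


Total parts = 8 + 9 + 2 = 19
Value per part = 266 / 19 = 14
Shares: 8*14=112, 9*14=126, 2*14=28
Third share = 28, first share = 112
Difference = |28 - 112| = 84

84


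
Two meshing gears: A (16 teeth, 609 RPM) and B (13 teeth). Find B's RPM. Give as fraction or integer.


Gear ratio: teeth_A * RPM_A = teeth_B * RPM_B
16 * 609 = 13 * RPM_B
9744 = 13 * RPM_B
RPM_B = 9744 / 13
RPM_B = 9744/13

9744/13


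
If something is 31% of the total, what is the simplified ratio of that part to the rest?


Part = 31%, Remainder = 69%
Ratio = 31:69
GCD(31, 69) = 1
Simplify: 31:69 = 31:69

31:69


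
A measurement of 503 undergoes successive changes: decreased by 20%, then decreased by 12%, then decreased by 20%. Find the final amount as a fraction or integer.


Start: 503
Step 1: decrease by 20% => multiply by 80/100
  503 * 80/100 = 2012/5
Step 2: decrease by 12% => multiply by 88/100
  2012/5 * 88/100 = 44264/125
Step 3: decrease by 20% => multiply by 80/100
  44264/125 * 80/100 = 177056/625
Final value = 177056/625

177056/625
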